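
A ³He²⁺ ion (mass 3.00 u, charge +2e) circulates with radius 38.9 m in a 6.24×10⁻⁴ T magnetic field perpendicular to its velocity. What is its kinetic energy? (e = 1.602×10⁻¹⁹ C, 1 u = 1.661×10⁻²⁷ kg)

KE ≈ 3.79×10⁴ eV

v = |q|Br/m, then KE = ½mv² = (qBr)²/(2m).
v = (3.204×10⁻¹⁹)(6.24×10⁻⁴)(38.9)/4.983×10⁻²⁷ ≈ 1.561×10⁶ m/s.
KE = ½(4.983×10⁻²⁷)(1.561×10⁶)² ≈ 6.07×10⁻¹⁵ J = 3.79×10⁴ eV.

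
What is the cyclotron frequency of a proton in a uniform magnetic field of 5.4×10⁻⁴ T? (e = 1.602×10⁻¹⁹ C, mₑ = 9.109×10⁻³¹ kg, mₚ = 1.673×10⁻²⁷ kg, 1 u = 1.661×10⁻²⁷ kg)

f ≈ 8200 Hz

f = |q|B/(2πm).
f = (1.602×10⁻¹⁹)(5.4×10⁻⁴)/(2π·1.673×10⁻²⁷) ≈ 8200 Hz.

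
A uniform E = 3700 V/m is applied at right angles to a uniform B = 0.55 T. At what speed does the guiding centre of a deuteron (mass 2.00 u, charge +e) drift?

The steady drift has the magnetic force balancing the electric force, so v_d = E/B.
v_d = 3700/0.55 = 6700 m/s.

v_d ≈ 6700 m/s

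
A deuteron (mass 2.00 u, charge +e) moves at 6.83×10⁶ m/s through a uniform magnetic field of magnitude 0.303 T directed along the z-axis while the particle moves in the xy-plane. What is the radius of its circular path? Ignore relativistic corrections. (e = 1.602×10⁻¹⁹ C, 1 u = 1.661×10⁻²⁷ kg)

The magnetic force provides the centripetal force: |q|vB = mv²/r.
r = mv/(|q|B) = (3.322×10⁻²⁷)(6.83×10⁶)/((1.602×10⁻¹⁹)(0.303)) ≈ 0.467 m.

r ≈ 0.467 m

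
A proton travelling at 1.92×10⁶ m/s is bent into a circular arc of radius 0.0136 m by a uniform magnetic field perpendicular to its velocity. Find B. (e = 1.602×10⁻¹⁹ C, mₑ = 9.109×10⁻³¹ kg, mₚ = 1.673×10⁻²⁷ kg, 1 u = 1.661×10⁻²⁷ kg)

B ≈ 1.47 T

From |q|vB = mv²/r, B = mv/(|q|r).
B = (1.673×10⁻²⁷)(1.92×10⁶)/((1.602×10⁻¹⁹)(0.0136)) ≈ 1.47 T.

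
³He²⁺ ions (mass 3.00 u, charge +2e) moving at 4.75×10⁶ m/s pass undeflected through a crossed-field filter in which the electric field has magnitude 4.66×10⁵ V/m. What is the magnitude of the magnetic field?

Balance of forces in the selector: qE = qvB ⇒ B = E/v.
B = 4.66×10⁵/4.75×10⁶ = 0.0981 T.

B = 0.0981 T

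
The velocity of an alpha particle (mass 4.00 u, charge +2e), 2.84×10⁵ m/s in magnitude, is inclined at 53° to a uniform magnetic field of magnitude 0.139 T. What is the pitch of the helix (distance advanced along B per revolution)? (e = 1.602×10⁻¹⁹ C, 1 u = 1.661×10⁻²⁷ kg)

v∥ = v cosθ = 2.84×10⁵·cos53° ≈ 1.709×10⁵ m/s.
T = 2πm/(|q|B) = 2π(6.644×10⁻²⁷)/((3.204×10⁻¹⁹)(0.139)) ≈ 9.374×10⁻⁷ s.
pitch = v∥ T = (1.709×10⁵)(9.374×10⁻⁷) ≈ 0.160 m.

p ≈ 0.160 m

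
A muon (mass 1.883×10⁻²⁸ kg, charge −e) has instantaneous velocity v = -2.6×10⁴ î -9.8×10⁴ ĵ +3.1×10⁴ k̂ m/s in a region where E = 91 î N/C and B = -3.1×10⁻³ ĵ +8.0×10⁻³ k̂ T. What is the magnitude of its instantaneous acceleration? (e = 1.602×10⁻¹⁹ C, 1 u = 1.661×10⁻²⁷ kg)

|a| ≈ 5.42×10¹¹ m/s²

v×B = (-688, 208, 80.6) N/C.
E + v×B = (-597, 208, 80.6) N/C.
F = q(E + v×B) = (−1.602×10⁻¹⁹ C)·(-597, 208, 80.6) = (9.56×10⁻¹⁷, -3.33×10⁻¹⁷, -1.29×10⁻¹⁷) N.
|a| = |F|/m = 1.021×10⁻¹⁶/1.883×10⁻²⁸ ≈ 5.42×10¹¹ m/s².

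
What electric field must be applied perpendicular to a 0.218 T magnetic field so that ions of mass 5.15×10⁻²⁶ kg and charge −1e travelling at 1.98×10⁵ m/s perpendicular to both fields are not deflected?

E = 4.32×10⁴ V/m

For straight-line motion qE = qvB, so E = vB.
E = 1.98×10⁵ × 0.218 = 4.32×10⁴ V/m.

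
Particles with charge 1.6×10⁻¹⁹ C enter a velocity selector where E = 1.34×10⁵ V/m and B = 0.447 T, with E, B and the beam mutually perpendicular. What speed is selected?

v = 3.00×10⁵ m/s

For undeflected motion the electric and magnetic forces balance: qE = qvB.
v = E/B = 1.34×10⁵/0.447 = 3.00×10⁵ m/s.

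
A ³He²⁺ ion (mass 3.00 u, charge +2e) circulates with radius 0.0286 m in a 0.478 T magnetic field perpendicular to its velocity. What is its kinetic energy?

KE ≈ 1.93×10⁻¹⁵ J

v = |q|Br/m, then KE = ½mv² = (qBr)²/(2m).
v = (3.204×10⁻¹⁹)(0.478)(0.0286)/4.983×10⁻²⁷ ≈ 8.790×10⁵ m/s.
KE = ½(4.983×10⁻²⁷)(8.790×10⁵)² ≈ 1.93×10⁻¹⁵ J.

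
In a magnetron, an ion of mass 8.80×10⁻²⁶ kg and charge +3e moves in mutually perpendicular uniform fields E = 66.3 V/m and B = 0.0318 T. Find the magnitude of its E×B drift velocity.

The E×B drift speed is v_d = E/B.
v_d = 66.3/0.0318 = 2080 m/s.

v_d ≈ 2080 m/s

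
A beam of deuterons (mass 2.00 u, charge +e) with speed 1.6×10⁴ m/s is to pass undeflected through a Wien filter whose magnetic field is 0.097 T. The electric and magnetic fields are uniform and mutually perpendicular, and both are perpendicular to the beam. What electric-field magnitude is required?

For straight-line motion qE = qvB, so E = vB.
E = 1.6×10⁴ × 0.097 = 1600 V/m.

E = 1600 V/m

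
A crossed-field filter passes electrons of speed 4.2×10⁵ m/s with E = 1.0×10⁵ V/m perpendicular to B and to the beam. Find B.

B = 0.24 T

Balance of forces in the selector: qE = qvB ⇒ B = E/v.
B = 1.0×10⁵/4.2×10⁵ = 0.24 T.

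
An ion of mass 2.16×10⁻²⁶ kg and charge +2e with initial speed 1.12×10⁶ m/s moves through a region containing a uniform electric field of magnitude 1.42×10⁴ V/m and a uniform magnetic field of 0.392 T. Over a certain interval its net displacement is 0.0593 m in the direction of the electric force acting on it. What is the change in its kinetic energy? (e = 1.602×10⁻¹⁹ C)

The magnetic force is always ⟂ v and does no work; only the electric force changes KE.
ΔKE = F_E · d = |q|E d = (3.204×10⁻¹⁹)(1.42×10⁴)(0.0593) ≈ 2.70×10⁻¹⁶ J.

ΔKE ≈ 2.70×10⁻¹⁶ J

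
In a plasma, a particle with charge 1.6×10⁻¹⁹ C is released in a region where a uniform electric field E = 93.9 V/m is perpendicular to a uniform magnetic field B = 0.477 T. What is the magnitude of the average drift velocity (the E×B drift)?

v_d ≈ 197 m/s

The steady drift has the magnetic force balancing the electric force, so v_d = E/B.
v_d = 93.9/0.477 = 197 m/s.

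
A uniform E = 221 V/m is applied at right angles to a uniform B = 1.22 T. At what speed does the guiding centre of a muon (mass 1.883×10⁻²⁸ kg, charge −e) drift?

In crossed fields the guiding centre drifts at v_d = |E×B|/B² = E/B, independent of charge and mass.
v_d = 221/1.22 = 181 m/s.

v_d ≈ 181 m/s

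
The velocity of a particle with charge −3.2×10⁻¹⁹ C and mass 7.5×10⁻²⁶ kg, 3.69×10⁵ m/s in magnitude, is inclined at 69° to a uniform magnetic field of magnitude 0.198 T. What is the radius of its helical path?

r ≈ 0.408 m

v⊥ = v sinθ = 3.69×10⁵·sin69° ≈ 3.445×10⁵ m/s.
r = m v⊥/(|q|B) = (7.5×10⁻²⁶)(3.445×10⁵)/((3.2×10⁻¹⁹)(0.198)) ≈ 0.408 m.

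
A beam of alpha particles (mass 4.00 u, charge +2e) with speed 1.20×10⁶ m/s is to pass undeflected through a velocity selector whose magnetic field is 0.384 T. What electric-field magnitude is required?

For straight-line motion qE = qvB, so E = vB.
E = 1.20×10⁶ × 0.384 = 4.61×10⁵ V/m.

E = 4.61×10⁵ V/m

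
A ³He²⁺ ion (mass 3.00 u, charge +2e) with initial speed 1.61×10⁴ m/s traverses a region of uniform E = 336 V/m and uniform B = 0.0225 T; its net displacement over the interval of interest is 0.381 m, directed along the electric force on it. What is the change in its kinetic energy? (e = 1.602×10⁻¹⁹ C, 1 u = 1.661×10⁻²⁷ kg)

The magnetic force is always ⟂ v and does no work; only the electric force changes KE.
ΔKE = F_E · d = |q|E d = (3.204×10⁻¹⁹)(336)(0.381) ≈ 4.10×10⁻¹⁷ J.

ΔKE ≈ 4.10×10⁻¹⁷ J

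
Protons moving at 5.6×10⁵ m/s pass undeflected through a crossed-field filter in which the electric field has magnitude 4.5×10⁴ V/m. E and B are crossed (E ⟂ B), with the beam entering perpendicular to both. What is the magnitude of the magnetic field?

Balance of forces in the selector: qE = qvB ⇒ B = E/v.
B = 4.5×10⁴/5.6×10⁵ = 0.080 T.

B = 0.080 T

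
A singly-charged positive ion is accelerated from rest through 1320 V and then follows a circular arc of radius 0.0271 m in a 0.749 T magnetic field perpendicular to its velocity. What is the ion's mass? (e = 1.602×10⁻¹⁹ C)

Combine |q|V = ½mv² and r = mv/(|q|B): eliminate v to get m = qB²r²/(2V).
m = (1.602×10⁻¹⁹)(0.749)²(0.0271)²/(2·1320) ≈ 2.50×10⁻²⁶ kg.

m ≈ 2.50×10⁻²⁶ kg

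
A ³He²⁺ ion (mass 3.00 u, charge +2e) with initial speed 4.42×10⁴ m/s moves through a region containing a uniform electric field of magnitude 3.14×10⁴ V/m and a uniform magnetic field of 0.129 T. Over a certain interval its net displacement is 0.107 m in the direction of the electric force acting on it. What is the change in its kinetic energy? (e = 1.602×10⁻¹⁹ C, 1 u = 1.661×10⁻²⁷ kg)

The magnetic force is always ⟂ v and does no work; only the electric force changes KE.
ΔKE = F_E · d = |q|E d = (3.204×10⁻¹⁹)(3.14×10⁴)(0.107) ≈ 1.08×10⁻¹⁵ J.

ΔKE ≈ 1.08×10⁻¹⁵ J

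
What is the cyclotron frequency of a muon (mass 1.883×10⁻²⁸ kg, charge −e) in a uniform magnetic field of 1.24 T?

f = |q|B/(2πm).
f = (1.602×10⁻¹⁹)(1.24)/(2π·1.883×10⁻²⁸) ≈ 1.68×10⁸ Hz.

f ≈ 1.68×10⁸ Hz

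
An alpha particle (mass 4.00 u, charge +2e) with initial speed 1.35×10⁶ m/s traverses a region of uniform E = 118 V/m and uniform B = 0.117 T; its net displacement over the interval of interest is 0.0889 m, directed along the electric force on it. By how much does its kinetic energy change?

ΔKE ≈ 3.36×10⁻¹⁸ J

The magnetic force is always ⟂ v and does no work; only the electric force changes KE.
ΔKE = F_E · d = |q|E d = (3.204×10⁻¹⁹)(118)(0.0889) ≈ 3.36×10⁻¹⁸ J.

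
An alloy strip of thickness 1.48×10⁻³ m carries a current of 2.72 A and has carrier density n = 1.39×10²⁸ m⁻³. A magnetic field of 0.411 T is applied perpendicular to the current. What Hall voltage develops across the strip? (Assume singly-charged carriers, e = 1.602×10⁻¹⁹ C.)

V_H ≈ 3.39×10⁻⁷ V

V_H = IB/(n e t).
V_H = (2.72)(0.411)/((1.39×10²⁸)(1.602×10⁻¹⁹)(1.48×10⁻³)) ≈ 3.39×10⁻⁷ V.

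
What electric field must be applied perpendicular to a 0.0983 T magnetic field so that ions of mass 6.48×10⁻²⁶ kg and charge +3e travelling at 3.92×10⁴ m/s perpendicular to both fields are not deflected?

For straight-line motion qE = qvB, so E = vB.
E = 3.92×10⁴ × 0.0983 = 3850 V/m.

E = 3850 V/m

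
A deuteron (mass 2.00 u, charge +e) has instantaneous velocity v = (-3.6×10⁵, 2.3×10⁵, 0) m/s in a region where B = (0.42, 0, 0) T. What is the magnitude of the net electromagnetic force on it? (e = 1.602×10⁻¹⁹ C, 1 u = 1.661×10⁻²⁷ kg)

|F| ≈ 1.55×10⁻¹⁴ N

v×B = (0, 0, -9.66×10⁴) N/C.
F = q v×B = (1.602×10⁻¹⁹ C)·(0, 0, -9.66×10⁴) = (0, 0, -1.55×10⁻¹⁴) N.
|F| = 1.55×10⁻¹⁴ N.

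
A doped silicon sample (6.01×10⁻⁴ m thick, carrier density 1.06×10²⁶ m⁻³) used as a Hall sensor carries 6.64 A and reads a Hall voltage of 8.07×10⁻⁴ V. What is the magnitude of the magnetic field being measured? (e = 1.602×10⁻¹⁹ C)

B ≈ 1.24 T

From V_H = IB/(n e t), B = V_H n e t / I.
B = (8.07×10⁻⁴)(1.06×10²⁶)(1.602×10⁻¹⁹)(6.01×10⁻⁴)/6.64 ≈ 1.24 T.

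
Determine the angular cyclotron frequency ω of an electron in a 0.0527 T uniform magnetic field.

ω = |q|B/m.
ω = (1.602×10⁻¹⁹)(0.0527)/9.109×10⁻³¹ ≈ 9.27×10⁹ rad/s.

ω ≈ 9.27×10⁹ rad/s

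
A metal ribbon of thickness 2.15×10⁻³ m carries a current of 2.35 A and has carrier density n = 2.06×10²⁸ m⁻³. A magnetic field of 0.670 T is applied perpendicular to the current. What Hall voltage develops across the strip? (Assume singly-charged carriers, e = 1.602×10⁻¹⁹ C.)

V_H ≈ 2.22×10⁻⁷ V

V_H = IB/(n e t).
V_H = (2.35)(0.670)/((2.06×10²⁸)(1.602×10⁻¹⁹)(2.15×10⁻³)) ≈ 2.22×10⁻⁷ V.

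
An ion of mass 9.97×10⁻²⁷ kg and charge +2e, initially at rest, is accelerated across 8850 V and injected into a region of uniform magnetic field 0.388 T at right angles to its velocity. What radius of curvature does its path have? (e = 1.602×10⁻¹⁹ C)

Acceleration: |q|V = ½mv² ⇒ v = √(2|q|V/m) = √(2·3.204×10⁻¹⁹·8850/9.97×10⁻²⁷) ≈ 7.542×10⁵ m/s.
In the field: r = mv/(|q|B) = (9.97×10⁻²⁷)(7.542×10⁵)/((3.204×10⁻¹⁹)(0.388)) ≈ 0.0605 m.

r ≈ 0.0605 m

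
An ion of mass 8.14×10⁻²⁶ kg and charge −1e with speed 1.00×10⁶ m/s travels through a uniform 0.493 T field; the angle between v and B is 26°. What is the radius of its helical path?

r ≈ 0.452 m

v⊥ = v sinθ = 1.00×10⁶·sin26° ≈ 4.384×10⁵ m/s.
r = m v⊥/(|q|B) = (8.14×10⁻²⁶)(4.384×10⁵)/((1.602×10⁻¹⁹)(0.493)) ≈ 0.452 m.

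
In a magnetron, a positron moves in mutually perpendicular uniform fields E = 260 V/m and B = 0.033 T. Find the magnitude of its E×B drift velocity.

The steady drift has the magnetic force balancing the electric force, so v_d = E/B.
v_d = 260/0.033 = 7900 m/s.

v_d ≈ 7900 m/s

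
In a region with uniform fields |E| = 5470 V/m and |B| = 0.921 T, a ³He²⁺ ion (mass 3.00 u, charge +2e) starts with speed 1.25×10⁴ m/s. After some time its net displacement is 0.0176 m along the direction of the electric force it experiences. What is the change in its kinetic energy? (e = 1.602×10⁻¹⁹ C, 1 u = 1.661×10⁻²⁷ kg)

The magnetic force is always ⟂ v and does no work; only the electric force changes KE.
ΔKE = F_E · d = |q|E d = (3.204×10⁻¹⁹)(5470)(0.0176) ≈ 3.08×10⁻¹⁷ J.

ΔKE ≈ 3.08×10⁻¹⁷ J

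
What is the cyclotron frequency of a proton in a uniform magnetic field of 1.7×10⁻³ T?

f ≈ 2.6×10⁴ Hz

f = |q|B/(2πm).
f = (1.602×10⁻¹⁹)(1.7×10⁻³)/(2π·1.673×10⁻²⁷) ≈ 2.6×10⁴ Hz.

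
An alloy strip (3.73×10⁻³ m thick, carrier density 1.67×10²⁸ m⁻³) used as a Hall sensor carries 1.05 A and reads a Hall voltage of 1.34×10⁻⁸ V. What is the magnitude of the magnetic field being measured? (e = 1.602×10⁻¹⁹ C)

B ≈ 0.127 T

From V_H = IB/(n e t), B = V_H n e t / I.
B = (1.34×10⁻⁸)(1.67×10²⁸)(1.602×10⁻¹⁹)(3.73×10⁻³)/1.05 ≈ 0.127 T.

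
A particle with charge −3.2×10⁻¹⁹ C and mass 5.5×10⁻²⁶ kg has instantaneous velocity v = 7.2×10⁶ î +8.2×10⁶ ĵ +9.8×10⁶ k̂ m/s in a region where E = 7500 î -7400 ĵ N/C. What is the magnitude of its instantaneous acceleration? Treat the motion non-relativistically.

Only an electric field acts, so F = qE = (−3.2×10⁻¹⁹ C)·(7500, -7400, 0) = (-2.40×10⁻¹⁵, 2.37×10⁻¹⁵, 0) N.
|a| = |F|/m = 3.372×10⁻¹⁵/5.5×10⁻²⁶ ≈ 6.13×10¹⁰ m/s².

|a| ≈ 6.13×10¹⁰ m/s²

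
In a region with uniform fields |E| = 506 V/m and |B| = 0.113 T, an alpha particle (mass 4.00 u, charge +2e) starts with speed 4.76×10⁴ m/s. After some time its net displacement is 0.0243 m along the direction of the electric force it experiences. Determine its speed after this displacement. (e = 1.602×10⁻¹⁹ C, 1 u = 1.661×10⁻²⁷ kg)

B does no work; ΔKE = |q|E d.
½mv_f² = ½mv₀² + |q|Ed = ½(6.644×10⁻²⁷)(4.76×10⁴)² + (3.204×10⁻¹⁹)(506)(0.0243) ≈ 7.527×10⁻¹⁸ J + 3.940×10⁻¹⁸ J ≈ 1.147×10⁻¹⁷ J.
v_f = √(2·1.147×10⁻¹⁷/6.644×10⁻²⁷) ≈ 5.88×10⁴ m/s.

v_f ≈ 5.88×10⁴ m/s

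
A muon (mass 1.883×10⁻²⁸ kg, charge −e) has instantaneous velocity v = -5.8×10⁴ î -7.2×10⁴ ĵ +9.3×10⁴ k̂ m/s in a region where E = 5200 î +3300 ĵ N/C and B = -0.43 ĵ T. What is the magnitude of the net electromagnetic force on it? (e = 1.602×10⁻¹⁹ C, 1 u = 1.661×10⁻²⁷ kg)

v×B = (4.00×10⁴, 0, 2.49×10⁴) N/C.
E + v×B = (4.52×10⁴, 3300, 2.49×10⁴) N/C.
F = q(E + v×B) = (−1.602×10⁻¹⁹ C)·(4.52×10⁴, 3300, 2.49×10⁴) = (-7.24×10⁻¹⁵, -5.29×10⁻¹⁶, -4.00×10⁻¹⁵) N.
|F| = 8.29×10⁻¹⁵ N.

|F| ≈ 8.29×10⁻¹⁵ N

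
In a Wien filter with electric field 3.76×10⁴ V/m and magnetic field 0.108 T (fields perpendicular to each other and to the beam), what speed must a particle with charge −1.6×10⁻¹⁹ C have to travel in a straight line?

v = 3.48×10⁵ m/s

Straight-line motion ⇒ electric and magnetic forces cancel, so E = vB.
v = E/B = 3.76×10⁴/0.108 = 3.48×10⁵ m/s.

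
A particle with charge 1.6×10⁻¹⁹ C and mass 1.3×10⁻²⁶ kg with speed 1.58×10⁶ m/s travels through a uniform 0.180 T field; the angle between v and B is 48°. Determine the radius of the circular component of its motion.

v⊥ = v sinθ = 1.58×10⁶·sin48° ≈ 1.174×10⁶ m/s.
r = m v⊥/(|q|B) = (1.3×10⁻²⁶)(1.174×10⁶)/((1.6×10⁻¹⁹)(0.180)) ≈ 0.530 m.

r ≈ 0.530 m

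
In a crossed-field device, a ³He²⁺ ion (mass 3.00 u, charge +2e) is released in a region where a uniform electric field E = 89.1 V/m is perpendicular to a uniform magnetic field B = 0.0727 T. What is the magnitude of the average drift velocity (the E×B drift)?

v_d ≈ 1230 m/s

The E×B drift speed is v_d = E/B.
v_d = 89.1/0.0727 = 1230 m/s.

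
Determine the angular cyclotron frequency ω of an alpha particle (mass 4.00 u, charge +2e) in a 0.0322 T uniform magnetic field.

ω ≈ 1.55×10⁶ rad/s

ω = |q|B/m.
ω = (3.204×10⁻¹⁹)(0.0322)/6.644×10⁻²⁷ ≈ 1.55×10⁶ rad/s.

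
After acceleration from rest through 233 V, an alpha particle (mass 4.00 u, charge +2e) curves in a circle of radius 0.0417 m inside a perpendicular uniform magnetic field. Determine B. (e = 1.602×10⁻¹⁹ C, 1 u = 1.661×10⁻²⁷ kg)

v = √(2|q|V/m) = √(2·3.204×10⁻¹⁹·233/6.644×10⁻²⁷) ≈ 1.499×10⁵ m/s.
B = mv/(|q|r) = (6.644×10⁻²⁷)(1.499×10⁵)/((3.204×10⁻¹⁹)(0.0417)) ≈ 0.0745 T.

B ≈ 0.0745 T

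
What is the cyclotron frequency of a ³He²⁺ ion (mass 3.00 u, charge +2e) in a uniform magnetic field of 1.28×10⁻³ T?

f ≈ 1.31×10⁴ Hz

f = |q|B/(2πm).
f = (3.204×10⁻¹⁹)(1.28×10⁻³)/(2π·4.983×10⁻²⁷) ≈ 1.31×10⁴ Hz.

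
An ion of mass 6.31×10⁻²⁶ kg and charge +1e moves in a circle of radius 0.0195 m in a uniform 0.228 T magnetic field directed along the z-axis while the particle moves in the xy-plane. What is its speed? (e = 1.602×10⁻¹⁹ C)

From |q|vB = mv²/r, v = |q|Br/m.
v = (1.602×10⁻¹⁹)(0.228)(0.0195)/6.31×10⁻²⁶ ≈ 1.13×10⁴ m/s.

v ≈ 1.13×10⁴ m/s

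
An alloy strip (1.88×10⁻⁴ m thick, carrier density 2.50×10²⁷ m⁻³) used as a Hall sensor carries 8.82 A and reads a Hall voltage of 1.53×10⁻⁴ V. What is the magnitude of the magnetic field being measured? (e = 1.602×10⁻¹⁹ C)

B ≈ 1.31 T

From V_H = IB/(n e t), B = V_H n e t / I.
B = (1.53×10⁻⁴)(2.50×10²⁷)(1.602×10⁻¹⁹)(1.88×10⁻⁴)/8.82 ≈ 1.31 T.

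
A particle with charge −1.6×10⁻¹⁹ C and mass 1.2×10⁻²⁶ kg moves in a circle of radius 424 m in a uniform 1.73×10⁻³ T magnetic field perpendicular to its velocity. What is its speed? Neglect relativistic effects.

v ≈ 9.78×10⁶ m/s

From |q|vB = mv²/r, v = |q|Br/m.
v = (1.6×10⁻¹⁹)(1.73×10⁻³)(424)/1.2×10⁻²⁶ ≈ 9.78×10⁶ m/s.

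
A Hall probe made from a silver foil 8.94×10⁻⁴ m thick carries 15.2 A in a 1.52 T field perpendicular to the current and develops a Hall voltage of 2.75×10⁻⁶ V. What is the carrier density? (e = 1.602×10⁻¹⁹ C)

n ≈ 5.87×10²⁸ m⁻³

From V_H = IB/(n e t), n = IB/(V_H e t).
n = (15.2)(1.52)/((2.75×10⁻⁶)(1.602×10⁻¹⁹)(8.94×10⁻⁴)) ≈ 5.87×10²⁸ m⁻³.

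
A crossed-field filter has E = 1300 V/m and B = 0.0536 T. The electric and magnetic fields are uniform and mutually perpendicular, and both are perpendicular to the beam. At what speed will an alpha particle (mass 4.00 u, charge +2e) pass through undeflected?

v = 2.43×10⁴ m/s

Zero net Lorentz force requires |qE| = |q v×B|, i.e. E = vB.
v = E/B = 1300/0.0536 = 2.43×10⁴ m/s.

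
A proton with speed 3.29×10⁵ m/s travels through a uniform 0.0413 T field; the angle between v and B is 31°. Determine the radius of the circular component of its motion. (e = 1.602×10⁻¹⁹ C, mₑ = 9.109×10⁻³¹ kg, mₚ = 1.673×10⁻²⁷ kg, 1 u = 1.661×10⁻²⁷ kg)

v⊥ = v sinθ = 3.29×10⁵·sin31° ≈ 1.694×10⁵ m/s.
r = m v⊥/(|q|B) = (1.673×10⁻²⁷)(1.694×10⁵)/((1.602×10⁻¹⁹)(0.0413)) ≈ 0.0428 m.

r ≈ 0.0428 m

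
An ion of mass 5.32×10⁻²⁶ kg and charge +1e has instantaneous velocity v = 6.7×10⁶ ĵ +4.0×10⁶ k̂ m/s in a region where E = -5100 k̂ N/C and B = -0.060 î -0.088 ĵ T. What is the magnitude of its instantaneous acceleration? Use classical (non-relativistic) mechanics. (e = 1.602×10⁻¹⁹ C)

|a| ≈ 1.75×10¹² m/s²

v×B = (3.52×10⁵, -2.40×10⁵, 4.02×10⁵) N/C.
E + v×B = (3.52×10⁵, -2.40×10⁵, 3.97×10⁵) N/C.
F = q(E + v×B) = (1.602×10⁻¹⁹ C)·(3.52×10⁵, -2.40×10⁵, 3.97×10⁵) = (5.64×10⁻¹⁴, -3.84×10⁻¹⁴, 6.36×10⁻¹⁴) N.
|a| = |F|/m = 9.328×10⁻¹⁴/5.32×10⁻²⁶ ≈ 1.75×10¹² m/s².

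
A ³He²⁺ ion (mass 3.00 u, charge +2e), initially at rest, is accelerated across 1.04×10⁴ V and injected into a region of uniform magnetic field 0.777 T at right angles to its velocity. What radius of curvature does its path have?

r ≈ 0.0231 m

Acceleration: |q|V = ½mv² ⇒ v = √(2|q|V/m) = √(2·3.204×10⁻¹⁹·1.04×10⁴/4.983×10⁻²⁷) ≈ 1.156×10⁶ m/s.
In the field: r = mv/(|q|B) = (4.983×10⁻²⁷)(1.156×10⁶)/((3.204×10⁻¹⁹)(0.777)) ≈ 0.0231 m.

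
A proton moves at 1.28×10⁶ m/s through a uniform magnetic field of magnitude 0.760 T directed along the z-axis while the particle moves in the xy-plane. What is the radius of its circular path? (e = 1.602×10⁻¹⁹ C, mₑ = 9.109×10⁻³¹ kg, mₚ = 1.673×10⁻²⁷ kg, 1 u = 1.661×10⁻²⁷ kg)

r ≈ 0.0176 m

The magnetic force provides the centripetal force: |q|vB = mv²/r.
r = mv/(|q|B) = (1.673×10⁻²⁷)(1.28×10⁶)/((1.602×10⁻¹⁹)(0.760)) ≈ 0.0176 m.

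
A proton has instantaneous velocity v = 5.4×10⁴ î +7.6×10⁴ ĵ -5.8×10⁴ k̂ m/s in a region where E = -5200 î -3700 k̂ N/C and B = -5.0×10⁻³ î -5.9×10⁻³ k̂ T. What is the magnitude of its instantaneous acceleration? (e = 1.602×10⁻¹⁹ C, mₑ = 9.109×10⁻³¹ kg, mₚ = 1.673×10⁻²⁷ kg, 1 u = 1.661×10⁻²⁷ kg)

|a| ≈ 6.30×10¹¹ m/s²

v×B = (-448, 609, 380) N/C.
E + v×B = (-5650, 609, -3320) N/C.
F = q(E + v×B) = (1.602×10⁻¹⁹ C)·(-5650, 609, -3320) = (-9.05×10⁻¹⁶, 9.75×10⁻¹⁷, -5.32×10⁻¹⁶) N.
|a| = |F|/m = 1.054×10⁻¹⁵/1.673×10⁻²⁷ ≈ 6.30×10¹¹ m/s².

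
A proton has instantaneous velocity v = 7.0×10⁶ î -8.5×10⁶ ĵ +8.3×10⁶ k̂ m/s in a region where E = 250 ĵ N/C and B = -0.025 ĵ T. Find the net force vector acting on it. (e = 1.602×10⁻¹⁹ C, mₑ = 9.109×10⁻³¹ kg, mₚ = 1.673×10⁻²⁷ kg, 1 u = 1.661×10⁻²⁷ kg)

v×B = (2.08×10⁵, 0, -1.75×10⁵) N/C.
E + v×B = (2.08×10⁵, 250, -1.75×10⁵) N/C.
F = q(E + v×B) = (1.602×10⁻¹⁹ C)·(2.08×10⁵, 250, -1.75×10⁵) = (3.32×10⁻¹⁴, 4.00×10⁻¹⁷, -2.80×10⁻¹⁴) N.

F ≈ (3.32×10⁻¹⁴, 4.00×10⁻¹⁷, -2.80×10⁻¹⁴) N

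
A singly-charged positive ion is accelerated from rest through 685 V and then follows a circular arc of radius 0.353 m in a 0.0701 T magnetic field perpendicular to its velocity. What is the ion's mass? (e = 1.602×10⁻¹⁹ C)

Combine |q|V = ½mv² and r = mv/(|q|B): eliminate v to get m = qB²r²/(2V).
m = (1.602×10⁻¹⁹)(0.0701)²(0.353)²/(2·685) ≈ 7.16×10⁻²⁶ kg.

m ≈ 7.16×10⁻²⁶ kg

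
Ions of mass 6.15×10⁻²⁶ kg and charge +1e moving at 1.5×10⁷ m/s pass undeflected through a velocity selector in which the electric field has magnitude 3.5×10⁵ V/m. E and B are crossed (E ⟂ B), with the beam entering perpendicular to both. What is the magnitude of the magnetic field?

B = 0.023 T

Balance of forces in the selector: qE = qvB ⇒ B = E/v.
B = 3.5×10⁵/1.5×10⁷ = 0.023 T.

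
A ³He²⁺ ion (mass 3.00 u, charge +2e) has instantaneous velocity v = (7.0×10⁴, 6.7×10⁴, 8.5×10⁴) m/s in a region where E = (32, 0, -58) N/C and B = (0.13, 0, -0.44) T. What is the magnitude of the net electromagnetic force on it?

|F| ≈ 1.66×10⁻¹⁴ N

v×B = (-2.95×10⁴, 4.18×10⁴, -8710) N/C.
E + v×B = (-2.94×10⁴, 4.18×10⁴, -8770) N/C.
F = q(E + v×B) = (3.204×10⁻¹⁹ C)·(-2.94×10⁴, 4.18×10⁴, -8770) = (-9.44×10⁻¹⁵, 1.34×10⁻¹⁴, -2.81×10⁻¹⁵) N.
|F| = 1.66×10⁻¹⁴ N.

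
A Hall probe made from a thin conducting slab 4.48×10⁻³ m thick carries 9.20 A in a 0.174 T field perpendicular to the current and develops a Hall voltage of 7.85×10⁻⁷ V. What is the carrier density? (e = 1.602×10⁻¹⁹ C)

From V_H = IB/(n e t), n = IB/(V_H e t).
n = (9.20)(0.174)/((7.85×10⁻⁷)(1.602×10⁻¹⁹)(4.48×10⁻³)) ≈ 2.84×10²⁷ m⁻³.

n ≈ 2.84×10²⁷ m⁻³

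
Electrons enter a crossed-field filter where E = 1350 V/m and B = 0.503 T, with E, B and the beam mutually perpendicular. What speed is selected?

v = 2680 m/s

Straight-line motion ⇒ electric and magnetic forces cancel, so E = vB.
v = E/B = 1350/0.503 = 2680 m/s.
The result is independent of the particle's charge and mass.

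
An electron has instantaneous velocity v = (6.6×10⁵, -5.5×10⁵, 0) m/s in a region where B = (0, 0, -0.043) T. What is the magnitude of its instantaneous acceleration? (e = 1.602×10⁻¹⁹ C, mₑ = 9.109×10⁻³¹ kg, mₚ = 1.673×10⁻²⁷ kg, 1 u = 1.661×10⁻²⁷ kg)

|a| ≈ 6.50×10¹⁵ m/s²

v×B = (2.36×10⁴, 2.84×10⁴, 0) N/C.
F = q v×B = (−1.602×10⁻¹⁹ C)·(2.36×10⁴, 2.84×10⁴, 0) = (-3.79×10⁻¹⁵, -4.55×10⁻¹⁵, 0) N.
|a| = |F|/m = 5.918×10⁻¹⁵/9.109×10⁻³¹ ≈ 6.50×10¹⁵ m/s².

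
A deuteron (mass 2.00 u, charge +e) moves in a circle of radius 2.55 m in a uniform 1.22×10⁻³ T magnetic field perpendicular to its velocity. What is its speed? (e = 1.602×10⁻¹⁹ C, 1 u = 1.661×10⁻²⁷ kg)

From |q|vB = mv²/r, v = |q|Br/m.
v = (1.602×10⁻¹⁹)(1.22×10⁻³)(2.55)/3.322×10⁻²⁷ ≈ 1.50×10⁵ m/s.

v ≈ 1.50×10⁵ m/s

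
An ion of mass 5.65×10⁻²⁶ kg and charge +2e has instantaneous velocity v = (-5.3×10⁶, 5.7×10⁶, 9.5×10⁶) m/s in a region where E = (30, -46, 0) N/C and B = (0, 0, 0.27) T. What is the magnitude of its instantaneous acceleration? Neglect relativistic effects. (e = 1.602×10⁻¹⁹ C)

|a| ≈ 1.19×10¹³ m/s²

v×B = (1.54×10⁶, 1.43×10⁶, 0) N/C.
E + v×B = (1.54×10⁶, 1.43×10⁶, 0) N/C.
F = q(E + v×B) = (3.204×10⁻¹⁹ C)·(1.54×10⁶, 1.43×10⁶, 0) = (4.93×10⁻¹³, 4.58×10⁻¹³, 0) N.
|a| = |F|/m = 6.733×10⁻¹³/5.65×10⁻²⁶ ≈ 1.19×10¹³ m/s².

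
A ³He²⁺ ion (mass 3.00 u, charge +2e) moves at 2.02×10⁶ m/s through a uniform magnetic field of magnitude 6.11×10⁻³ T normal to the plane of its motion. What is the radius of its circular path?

r ≈ 5.14 m

The magnetic force provides the centripetal force: |q|vB = mv²/r.
r = mv/(|q|B) = (4.983×10⁻²⁷)(2.02×10⁶)/((3.204×10⁻¹⁹)(6.11×10⁻³)) ≈ 5.14 m.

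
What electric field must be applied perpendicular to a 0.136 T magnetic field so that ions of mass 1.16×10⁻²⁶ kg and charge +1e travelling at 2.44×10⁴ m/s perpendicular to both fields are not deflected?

E = 3320 V/m

For straight-line motion qE = qvB, so E = vB.
E = 2.44×10⁴ × 0.136 = 3320 V/m.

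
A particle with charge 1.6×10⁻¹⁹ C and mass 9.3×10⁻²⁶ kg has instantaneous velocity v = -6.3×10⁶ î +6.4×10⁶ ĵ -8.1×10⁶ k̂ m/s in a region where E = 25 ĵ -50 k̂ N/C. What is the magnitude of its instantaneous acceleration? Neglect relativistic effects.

Only an electric field acts, so F = qE = (1.6×10⁻¹⁹ C)·(0, 25.0, -50.0) = (0, 4.00×10⁻¹⁸, -8.00×10⁻¹⁸) N.
|a| = |F|/m = 8.944×10⁻¹⁸/9.3×10⁻²⁶ ≈ 9.62×10⁷ m/s².

|a| ≈ 9.62×10⁷ m/s²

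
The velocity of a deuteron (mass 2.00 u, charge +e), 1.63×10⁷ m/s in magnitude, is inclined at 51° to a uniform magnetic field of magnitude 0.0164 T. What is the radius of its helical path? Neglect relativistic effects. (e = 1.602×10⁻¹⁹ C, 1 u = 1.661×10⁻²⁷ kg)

r ≈ 16.0 m

v⊥ = v sinθ = 1.63×10⁷·sin51° ≈ 1.267×10⁷ m/s.
r = m v⊥/(|q|B) = (3.322×10⁻²⁷)(1.267×10⁷)/((1.602×10⁻¹⁹)(0.0164)) ≈ 16.0 m.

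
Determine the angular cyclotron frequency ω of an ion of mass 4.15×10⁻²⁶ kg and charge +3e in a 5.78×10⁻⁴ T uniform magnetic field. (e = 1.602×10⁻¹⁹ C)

ω ≈ 6690 rad/s

ω = |q|B/m.
ω = (4.806×10⁻¹⁹)(5.78×10⁻⁴)/4.15×10⁻²⁶ ≈ 6690 rad/s.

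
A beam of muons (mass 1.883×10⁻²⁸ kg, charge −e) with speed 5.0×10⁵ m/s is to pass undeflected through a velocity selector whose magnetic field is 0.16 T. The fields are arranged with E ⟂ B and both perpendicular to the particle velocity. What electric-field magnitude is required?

For straight-line motion qE = qvB, so E = vB.
E = 5.0×10⁵ × 0.16 = 8.0×10⁴ V/m.

E = 8.0×10⁴ V/m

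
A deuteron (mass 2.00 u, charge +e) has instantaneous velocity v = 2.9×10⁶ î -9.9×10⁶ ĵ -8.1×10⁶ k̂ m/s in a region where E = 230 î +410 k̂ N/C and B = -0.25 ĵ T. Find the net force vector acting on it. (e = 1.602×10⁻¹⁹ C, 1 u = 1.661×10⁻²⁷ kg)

v×B = (-2.02×10⁶, 0, -7.25×10⁵) N/C.
E + v×B = (-2.02×10⁶, 0, -7.25×10⁵) N/C.
F = q(E + v×B) = (1.602×10⁻¹⁹ C)·(-2.02×10⁶, 0, -7.25×10⁵) = (-3.24×10⁻¹³, 0, -1.16×10⁻¹³) N.

F ≈ (-3.24×10⁻¹³, 0, -1.16×10⁻¹³) N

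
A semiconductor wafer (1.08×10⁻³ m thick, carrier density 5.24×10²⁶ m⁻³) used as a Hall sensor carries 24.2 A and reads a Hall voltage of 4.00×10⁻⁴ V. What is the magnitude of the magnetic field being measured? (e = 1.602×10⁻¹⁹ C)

From V_H = IB/(n e t), B = V_H n e t / I.
B = (4.00×10⁻⁴)(5.24×10²⁶)(1.602×10⁻¹⁹)(1.08×10⁻³)/24.2 ≈ 1.50 T.

B ≈ 1.50 T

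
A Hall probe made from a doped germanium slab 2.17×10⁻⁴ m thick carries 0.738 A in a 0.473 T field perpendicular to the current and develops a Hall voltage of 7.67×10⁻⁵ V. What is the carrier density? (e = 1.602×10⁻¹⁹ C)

n ≈ 1.31×10²⁶ m⁻³

From V_H = IB/(n e t), n = IB/(V_H e t).
n = (0.738)(0.473)/((7.67×10⁻⁵)(1.602×10⁻¹⁹)(2.17×10⁻⁴)) ≈ 1.31×10²⁶ m⁻³.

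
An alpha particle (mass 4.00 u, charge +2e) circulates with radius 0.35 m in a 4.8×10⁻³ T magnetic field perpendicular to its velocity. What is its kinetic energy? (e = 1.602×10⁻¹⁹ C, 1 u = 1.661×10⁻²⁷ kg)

v = |q|Br/m, then KE = ½mv² = (qBr)²/(2m).
v = (3.204×10⁻¹⁹)(4.8×10⁻³)(0.35)/6.644×10⁻²⁷ ≈ 8.102×10⁴ m/s.
KE = ½(6.644×10⁻²⁷)(8.102×10⁴)² ≈ 2.2×10⁻¹⁷ J.

KE ≈ 2.2×10⁻¹⁷ J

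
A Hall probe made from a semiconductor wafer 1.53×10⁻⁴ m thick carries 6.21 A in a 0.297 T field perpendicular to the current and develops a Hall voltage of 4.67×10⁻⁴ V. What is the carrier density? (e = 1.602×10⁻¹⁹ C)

From V_H = IB/(n e t), n = IB/(V_H e t).
n = (6.21)(0.297)/((4.67×10⁻⁴)(1.602×10⁻¹⁹)(1.53×10⁻⁴)) ≈ 1.61×10²⁶ m⁻³.

n ≈ 1.61×10²⁶ m⁻³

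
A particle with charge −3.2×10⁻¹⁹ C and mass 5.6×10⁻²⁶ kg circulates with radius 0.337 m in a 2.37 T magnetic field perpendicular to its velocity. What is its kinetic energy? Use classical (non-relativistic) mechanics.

v = |q|Br/m, then KE = ½mv² = (qBr)²/(2m).
v = (3.2×10⁻¹⁹)(2.37)(0.337)/5.6×10⁻²⁶ ≈ 4.564×10⁶ m/s.
KE = ½(5.6×10⁻²⁶)(4.564×10⁶)² ≈ 5.83×10⁻¹³ J.

KE ≈ 5.83×10⁻¹³ J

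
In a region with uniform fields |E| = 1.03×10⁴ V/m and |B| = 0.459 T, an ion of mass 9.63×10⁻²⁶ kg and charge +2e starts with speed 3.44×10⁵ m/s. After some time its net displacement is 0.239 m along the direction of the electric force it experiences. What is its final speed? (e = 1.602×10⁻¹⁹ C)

B does no work; ΔKE = |q|E d.
½mv_f² = ½mv₀² + |q|Ed = ½(9.63×10⁻²⁶)(3.44×10⁵)² + (3.204×10⁻¹⁹)(1.03×10⁴)(0.239) ≈ 5.698×10⁻¹⁵ J + 7.887×10⁻¹⁶ J ≈ 6.487×10⁻¹⁵ J.
v_f = √(2·6.487×10⁻¹⁵/9.63×10⁻²⁶) ≈ 3.67×10⁵ m/s.

v_f ≈ 3.67×10⁵ m/s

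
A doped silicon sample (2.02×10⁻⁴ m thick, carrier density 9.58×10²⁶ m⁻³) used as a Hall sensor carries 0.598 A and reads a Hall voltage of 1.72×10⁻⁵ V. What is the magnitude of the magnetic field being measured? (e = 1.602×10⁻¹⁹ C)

B ≈ 0.892 T

From V_H = IB/(n e t), B = V_H n e t / I.
B = (1.72×10⁻⁵)(9.58×10²⁶)(1.602×10⁻¹⁹)(2.02×10⁻⁴)/0.598 ≈ 0.892 T.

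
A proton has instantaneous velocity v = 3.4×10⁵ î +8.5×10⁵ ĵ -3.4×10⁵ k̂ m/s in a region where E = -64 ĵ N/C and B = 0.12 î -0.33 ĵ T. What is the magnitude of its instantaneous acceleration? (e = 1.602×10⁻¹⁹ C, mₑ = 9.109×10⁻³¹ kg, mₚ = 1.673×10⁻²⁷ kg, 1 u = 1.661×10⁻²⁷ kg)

v×B = (-1.12×10⁵, -4.08×10⁴, -2.14×10⁵) N/C.
E + v×B = (-1.12×10⁵, -4.09×10⁴, -2.14×10⁵) N/C.
F = q(E + v×B) = (1.602×10⁻¹⁹ C)·(-1.12×10⁵, -4.09×10⁴, -2.14×10⁵) = (-1.80×10⁻¹⁴, -6.55×10⁻¹⁵, -3.43×10⁻¹⁴) N.
|a| = |F|/m = 3.929×10⁻¹⁴/1.673×10⁻²⁷ ≈ 2.35×10¹³ m/s².

|a| ≈ 2.35×10¹³ m/s²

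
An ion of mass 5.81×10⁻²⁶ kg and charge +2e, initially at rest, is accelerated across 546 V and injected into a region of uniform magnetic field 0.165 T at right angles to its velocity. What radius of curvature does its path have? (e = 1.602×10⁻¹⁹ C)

r ≈ 0.0853 m

Acceleration: |q|V = ½mv² ⇒ v = √(2|q|V/m) = √(2·3.204×10⁻¹⁹·546/5.81×10⁻²⁶) ≈ 7.760×10⁴ m/s.
In the field: r = mv/(|q|B) = (5.81×10⁻²⁶)(7.760×10⁴)/((3.204×10⁻¹⁹)(0.165)) ≈ 0.0853 m.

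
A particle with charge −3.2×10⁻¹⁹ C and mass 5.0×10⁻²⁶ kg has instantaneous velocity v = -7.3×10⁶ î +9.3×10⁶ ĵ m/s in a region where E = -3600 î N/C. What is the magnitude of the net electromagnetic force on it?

|F| ≈ 1.15×10⁻¹⁵ N

Only an electric field acts, so F = qE = (−3.2×10⁻¹⁹ C)·(-3600, 0, 0) = (1.15×10⁻¹⁵, 0, 0) N.
|F| = 1.15×10⁻¹⁵ N.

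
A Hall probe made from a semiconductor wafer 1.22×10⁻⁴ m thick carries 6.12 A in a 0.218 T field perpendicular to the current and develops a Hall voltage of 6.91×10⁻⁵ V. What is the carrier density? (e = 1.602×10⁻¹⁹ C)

From V_H = IB/(n e t), n = IB/(V_H e t).
n = (6.12)(0.218)/((6.91×10⁻⁵)(1.602×10⁻¹⁹)(1.22×10⁻⁴)) ≈ 9.88×10²⁶ m⁻³.

n ≈ 9.88×10²⁶ m⁻³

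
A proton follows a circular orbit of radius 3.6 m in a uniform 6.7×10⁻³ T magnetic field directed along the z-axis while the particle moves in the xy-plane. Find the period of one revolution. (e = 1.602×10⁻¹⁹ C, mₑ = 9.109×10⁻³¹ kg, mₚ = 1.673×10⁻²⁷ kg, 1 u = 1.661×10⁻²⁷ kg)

The cyclotron period depends only on m, q, B: T = 2πm/(|q|B).
T = 2π(1.673×10⁻²⁷)/((1.602×10⁻¹⁹)(6.7×10⁻³)) ≈ 9.8×10⁻⁶ s.

T ≈ 9.8×10⁻⁶ s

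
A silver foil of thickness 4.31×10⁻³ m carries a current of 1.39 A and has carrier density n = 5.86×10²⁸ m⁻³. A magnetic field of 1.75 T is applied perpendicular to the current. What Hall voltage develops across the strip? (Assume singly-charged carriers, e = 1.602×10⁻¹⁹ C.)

V_H = IB/(n e t).
V_H = (1.39)(1.75)/((5.86×10²⁸)(1.602×10⁻¹⁹)(4.31×10⁻³)) ≈ 6.01×10⁻⁸ V.

V_H ≈ 6.01×10⁻⁸ V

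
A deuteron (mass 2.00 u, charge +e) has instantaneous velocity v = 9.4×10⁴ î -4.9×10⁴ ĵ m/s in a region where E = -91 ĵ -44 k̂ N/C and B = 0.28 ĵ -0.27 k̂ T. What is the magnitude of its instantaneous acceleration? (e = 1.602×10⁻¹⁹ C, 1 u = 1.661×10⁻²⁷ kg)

v×B = (1.32×10⁴, 2.54×10⁴, 2.63×10⁴) N/C.
E + v×B = (1.32×10⁴, 2.53×10⁴, 2.63×10⁴) N/C.
F = q(E + v×B) = (1.602×10⁻¹⁹ C)·(1.32×10⁴, 2.53×10⁴, 2.63×10⁴) = (2.12×10⁻¹⁵, 4.05×10⁻¹⁵, 4.21×10⁻¹⁵) N.
|a| = |F|/m = 6.215×10⁻¹⁵/3.322×10⁻²⁷ ≈ 1.87×10¹² m/s².

|a| ≈ 1.87×10¹² m/s²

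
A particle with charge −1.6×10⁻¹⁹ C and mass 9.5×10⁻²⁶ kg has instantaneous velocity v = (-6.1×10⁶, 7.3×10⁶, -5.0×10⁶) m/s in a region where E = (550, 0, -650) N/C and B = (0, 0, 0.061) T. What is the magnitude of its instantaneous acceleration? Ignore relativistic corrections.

|a| ≈ 9.78×10¹¹ m/s²

v×B = (4.45×10⁵, 3.72×10⁵, 0) N/C.
E + v×B = (4.46×10⁵, 3.72×10⁵, -650) N/C.
F = q(E + v×B) = (−1.6×10⁻¹⁹ C)·(4.46×10⁵, 3.72×10⁵, -650) = (-7.13×10⁻¹⁴, -5.95×10⁻¹⁴, 1.04×10⁻¹⁶) N.
|a| = |F|/m = 9.292×10⁻¹⁴/9.5×10⁻²⁶ ≈ 9.78×10¹¹ m/s².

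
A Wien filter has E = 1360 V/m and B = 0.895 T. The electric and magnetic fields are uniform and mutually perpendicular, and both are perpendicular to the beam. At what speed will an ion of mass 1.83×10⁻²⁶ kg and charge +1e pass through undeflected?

For undeflected motion the electric and magnetic forces balance: qE = qvB.
v = E/B = 1360/0.895 = 1520 m/s.

v = 1520 m/s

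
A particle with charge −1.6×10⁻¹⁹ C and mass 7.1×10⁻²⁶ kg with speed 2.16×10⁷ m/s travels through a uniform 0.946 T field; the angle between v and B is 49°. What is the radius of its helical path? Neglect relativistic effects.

r ≈ 7.65 m

v⊥ = v sinθ = 2.16×10⁷·sin49° ≈ 1.630×10⁷ m/s.
r = m v⊥/(|q|B) = (7.1×10⁻²⁶)(1.630×10⁷)/((1.6×10⁻¹⁹)(0.946)) ≈ 7.65 m.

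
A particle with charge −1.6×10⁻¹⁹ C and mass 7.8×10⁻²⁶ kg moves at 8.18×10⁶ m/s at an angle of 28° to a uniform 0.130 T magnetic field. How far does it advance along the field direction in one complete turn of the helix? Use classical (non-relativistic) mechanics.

p ≈ 170 m

v∥ = v cosθ = 8.18×10⁶·cos28° ≈ 7.223×10⁶ m/s.
T = 2πm/(|q|B) = 2π(7.8×10⁻²⁶)/((1.6×10⁻¹⁹)(0.130)) ≈ 2.356×10⁻⁵ s.
pitch = v∥ T = (7.223×10⁶)(2.356×10⁻⁵) ≈ 170 m.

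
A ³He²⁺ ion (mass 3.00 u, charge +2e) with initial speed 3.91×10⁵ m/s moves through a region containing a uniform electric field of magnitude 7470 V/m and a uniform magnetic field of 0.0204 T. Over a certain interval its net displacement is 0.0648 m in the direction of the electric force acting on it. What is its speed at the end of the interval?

B does no work; ΔKE = |q|E d.
½mv_f² = ½mv₀² + |q|Ed = ½(4.983×10⁻²⁷)(3.91×10⁵)² + (3.204×10⁻¹⁹)(7470)(0.0648) ≈ 3.809×10⁻¹⁶ J + 1.551×10⁻¹⁶ J ≈ 5.360×10⁻¹⁶ J.
v_f = √(2·5.360×10⁻¹⁶/4.983×10⁻²⁷) ≈ 4.64×10⁵ m/s.

v_f ≈ 4.64×10⁵ m/s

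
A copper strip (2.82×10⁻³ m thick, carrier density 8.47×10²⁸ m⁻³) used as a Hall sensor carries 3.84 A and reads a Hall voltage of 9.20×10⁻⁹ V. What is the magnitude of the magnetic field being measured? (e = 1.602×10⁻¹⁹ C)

From V_H = IB/(n e t), B = V_H n e t / I.
B = (9.20×10⁻⁹)(8.47×10²⁸)(1.602×10⁻¹⁹)(2.82×10⁻³)/3.84 ≈ 0.0917 T.

B ≈ 0.0917 T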